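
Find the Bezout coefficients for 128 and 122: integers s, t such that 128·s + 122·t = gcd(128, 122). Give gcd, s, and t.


Euclidean algorithm on (128, 122) — divide until remainder is 0:
  128 = 1 · 122 + 6
  122 = 20 · 6 + 2
  6 = 3 · 2 + 0
gcd(128, 122) = 2.
Track Bezout coefficients alongside the remainders: start with r₀ = 128 = a·1 + b·0 (s = 1, t = 0) and r₁ = 122 = a·0 + b·1 (s = 0, t = 1); each new remainder r_{k+1} = r_{k-1} − q_k·r_k inherits s_{k+1} = s_{k-1} − q_k·s_k, t_{k+1} = t_{k-1} − q_k·t_k, so r_k = a·s_k + b·t_k at every step:
  q = 1: r = 6, s = 1 − 1·0 = 1, t = 0 − 1·1 = -1  (check: 128·1 + 122·(-1) = 6)
  q = 20: r = 2, s = 0 − 20·1 = -20, t = 1 − 20·(-1) = 21  (check: 128·(-20) + 122·21 = 2)
The row with r = 2 (the gcd) gives the Bezout coefficients s = -20, t = 21.
Result: 128 · (-20) + 122 · (21) = 2.

gcd(128, 122) = 2; s = -20, t = 21 (check: 128·(-20) + 122·21 = 2).


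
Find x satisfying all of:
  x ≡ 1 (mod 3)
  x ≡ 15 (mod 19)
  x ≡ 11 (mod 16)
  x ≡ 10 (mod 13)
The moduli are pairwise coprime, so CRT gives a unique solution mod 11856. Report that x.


Product of moduli M = 3 · 19 · 16 · 13 = 11856.
Merge one congruence at a time:
  Start: x ≡ 1 (mod 3).
  Combine with x ≡ 15 (mod 19); new modulus lcm = 57.
    Write x = 1 + 3·t and substitute into x ≡ 15 (mod 19): 3·t ≡ 15 − 1 = 14 (mod 19).
    The inverse of 3 mod 19 is 13 (since 3·13 = 39 = 2·19 + 1), so t ≡ 13·14 = 182 ≡ 11 (mod 19).
    Then x = 1 + 3·11 = 34, valid modulo lcm(3, 19) = 57: x ≡ 34 (mod 57).
  Combine with x ≡ 11 (mod 16); new modulus lcm = 912.
    Write x = 34 + 57·t and substitute into x ≡ 11 (mod 16): 57·t ≡ 11 − 34 = -23 (mod 16).
    Reduce coefficients mod 16: 9·t ≡ 9 (mod 16).
    The inverse of 9 mod 16 is 9 (since 9·9 = 81 = 5·16 + 1), so t ≡ 9·9 = 81 ≡ 1 (mod 16).
    Then x = 34 + 57·1 = 91, valid modulo lcm(57, 16) = 912: x ≡ 91 (mod 912).
  Combine with x ≡ 10 (mod 13); new modulus lcm = 11856.
    Write x = 91 + 912·t and substitute into x ≡ 10 (mod 13): 912·t ≡ 10 − 91 = -81 (mod 13).
    Reduce coefficients mod 13: 2·t ≡ 10 (mod 13).
    The inverse of 2 mod 13 is 7 (since 2·7 = 14 = 1·13 + 1), so t ≡ 7·10 = 70 ≡ 5 (mod 13).
    Then x = 91 + 912·5 = 4651, valid modulo lcm(912, 13) = 11856: x ≡ 4651 (mod 11856).
Verify against each original: 4651 mod 3 = 1, 4651 mod 19 = 15, 4651 mod 16 = 11, 4651 mod 13 = 10.

x ≡ 4651 (mod 11856).


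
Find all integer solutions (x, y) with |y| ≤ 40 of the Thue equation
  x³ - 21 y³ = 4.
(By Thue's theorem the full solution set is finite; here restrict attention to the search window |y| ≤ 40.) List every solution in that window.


The equation is x³ - 21y³ = 4. For fixed y, x³ = 21·y³ + 4, so a solution requires the RHS to be a perfect cube.
Strategy: iterate y from -40 to 40, compute RHS = 21·y³ + 4, and check whether it is a (positive or negative) perfect cube.
Check small values of y:
  y = 0: RHS = 4 is not a perfect cube.
  y = 1: RHS = 25 is not a perfect cube.
  y = -1: RHS = -17 is not a perfect cube.
  y = 2: RHS = 172 is not a perfect cube.
  y = -2: RHS = -164 is not a perfect cube.
  y = 3: RHS = 571 is not a perfect cube.
  y = -3: RHS = -563 is not a perfect cube.
Continuing the search up to |y| = 40 finds no solutions either.
No (x, y) in the scanned range satisfies the equation.

No integer solutions with |y| ≤ 40.


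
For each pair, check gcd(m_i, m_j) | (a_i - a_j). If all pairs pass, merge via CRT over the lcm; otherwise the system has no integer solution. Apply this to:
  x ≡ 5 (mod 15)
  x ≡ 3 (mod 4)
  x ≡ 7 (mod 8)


Moduli 15, 4, 8 are not pairwise coprime, so CRT works modulo lcm(m_i) when all pairwise compatibility conditions hold.
Pairwise compatibility: gcd(m_i, m_j) must divide a_i - a_j for every pair.
Merge one congruence at a time:
  Start: x ≡ 5 (mod 15).
  Combine with x ≡ 3 (mod 4): gcd(15, 4) = 1; 3 - 5 = -2, which IS divisible by 1, so compatible.
    Write x = 5 + 15·t and substitute into x ≡ 3 (mod 4): 15·t ≡ 3 − 5 = -2 (mod 4).
    Reduce coefficients mod 4: 3·t ≡ 2 (mod 4).
    The inverse of 3 mod 4 is 3 (since 3·3 = 9 = 2·4 + 1), so t ≡ 3·2 = 6 ≡ 2 (mod 4).
    Then x = 5 + 15·2 = 35, valid modulo lcm(15, 4) = 60: x ≡ 35 (mod 60).
  Combine with x ≡ 7 (mod 8): gcd(60, 8) = 4; 7 - 35 = -28, which IS divisible by 4, so compatible.
    Write x = 35 + 60·t and substitute into x ≡ 7 (mod 8): 60·t ≡ 7 − 35 = -28 (mod 8).
    Divide the congruence (and modulus) by g = 4: 15·t ≡ -7 (mod 2).
    Reduce coefficients mod 2: 1·t ≡ 1 (mod 2).
    So t ≡ 1 (mod 2).
    Then x = 35 + 60·1 = 95, valid modulo lcm(60, 8) = 120: x ≡ 95 (mod 120).
Verify: 95 mod 15 = 5, 95 mod 4 = 3, 95 mod 8 = 7.

x ≡ 95 (mod 120).


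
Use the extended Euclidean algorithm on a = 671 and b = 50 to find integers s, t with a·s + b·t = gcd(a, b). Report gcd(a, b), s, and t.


Euclidean algorithm on (671, 50) — divide until remainder is 0:
  671 = 13 · 50 + 21
  50 = 2 · 21 + 8
  21 = 2 · 8 + 5
  8 = 1 · 5 + 3
  5 = 1 · 3 + 2
  3 = 1 · 2 + 1
  2 = 2 · 1 + 0
gcd(671, 50) = 1.
Track Bezout coefficients alongside the remainders: start with r₀ = 671 = a·1 + b·0 (s = 1, t = 0) and r₁ = 50 = a·0 + b·1 (s = 0, t = 1); each new remainder r_{k+1} = r_{k-1} − q_k·r_k inherits s_{k+1} = s_{k-1} − q_k·s_k, t_{k+1} = t_{k-1} − q_k·t_k, so r_k = a·s_k + b·t_k at every step:
  q = 13: r = 21, s = 1 − 13·0 = 1, t = 0 − 13·1 = -13  (check: 671·1 + 50·(-13) = 21)
  q = 2: r = 8, s = 0 − 2·1 = -2, t = 1 − 2·(-13) = 27  (check: 671·(-2) + 50·27 = 8)
  q = 2: r = 5, s = 1 − 2·(-2) = 5, t = -13 − 2·27 = -67  (check: 671·5 + 50·(-67) = 5)
  q = 1: r = 3, s = -2 − 1·5 = -7, t = 27 − 1·(-67) = 94  (check: 671·(-7) + 50·94 = 3)
  q = 1: r = 2, s = 5 − 1·(-7) = 12, t = -67 − 1·94 = -161  (check: 671·12 + 50·(-161) = 2)
  q = 1: r = 1, s = -7 − 1·12 = -19, t = 94 − 1·(-161) = 255  (check: 671·(-19) + 50·255 = 1)
The row with r = 1 (the gcd) gives the Bezout coefficients s = -19, t = 255.
Result: 671 · (-19) + 50 · (255) = 1.

gcd(671, 50) = 1; s = -19, t = 255 (check: 671·(-19) + 50·255 = 1).


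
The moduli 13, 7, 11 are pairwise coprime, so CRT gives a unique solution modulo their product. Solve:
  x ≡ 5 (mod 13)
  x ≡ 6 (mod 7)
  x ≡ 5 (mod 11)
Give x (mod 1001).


Moduli 13, 7, 11 are pairwise coprime; by CRT there is a unique solution modulo M = 13 · 7 · 11 = 1001.
Solve pairwise, accumulating the modulus:
  Start with x ≡ 5 (mod 13).
  Combine with x ≡ 6 (mod 7): since gcd(13, 7) = 1, we get a unique residue mod 91.
    Write x = 5 + 13·t and substitute into x ≡ 6 (mod 7): 13·t ≡ 6 − 5 = 1 (mod 7).
    Reduce coefficients mod 7: 6·t ≡ 1 (mod 7).
    The inverse of 6 mod 7 is 6 (since 6·6 = 36 = 5·7 + 1), so t ≡ 6·1 = 6 ≡ 6 (mod 7).
    Then x = 5 + 13·6 = 83, valid modulo lcm(13, 7) = 91: x ≡ 83 (mod 91).
  Combine with x ≡ 5 (mod 11): since gcd(91, 11) = 1, we get a unique residue mod 1001.
    Write x = 83 + 91·t and substitute into x ≡ 5 (mod 11): 91·t ≡ 5 − 83 = -78 (mod 11).
    Reduce coefficients mod 11: 3·t ≡ 10 (mod 11).
    The inverse of 3 mod 11 is 4 (since 3·4 = 12 = 1·11 + 1), so t ≡ 4·10 = 40 ≡ 7 (mod 11).
    Then x = 83 + 91·7 = 720, valid modulo lcm(91, 11) = 1001: x ≡ 720 (mod 1001).
Verify: 720 mod 13 = 5 ✓, 720 mod 7 = 6 ✓, 720 mod 11 = 5 ✓.

x ≡ 720 (mod 1001).


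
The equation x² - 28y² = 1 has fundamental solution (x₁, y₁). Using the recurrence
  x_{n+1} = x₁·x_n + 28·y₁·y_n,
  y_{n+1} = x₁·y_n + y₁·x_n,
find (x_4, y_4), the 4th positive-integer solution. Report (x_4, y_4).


Step 1: Find the fundamental solution (x₁, y₁) of x² - 28y² = 1.
  Expand √28 as a continued fraction. a₀ = ⌊√28⌋ = 5; iterate m_{k+1} = d_k·a_k − m_k, d_{k+1} = (28 − m_{k+1}²)/d_k, a_{k+1} = ⌊(a₀ + m_{k+1})/d_{k+1}⌋ (starting m₀ = 0, d₀ = 1), with convergents p_k = a_k·p_{k-1} + p_{k-2}, q_k = a_k·q_{k-1} + q_{k-2} (p₋₁ = 1, q₋₁ = 0):
  k = 0: a₀ = 5; p₀/q₀ = 5/1; p₀² − 28·q₀² = 25 − 28 = -3.
  k = 1: m = 5, d = 3, a = ⌊(5 + 5)/3⌋ = 3; p/q = (3·5 + 1)/(3·1 + 0) = 16/3; p² − 28·q² = 256 − 252 = 4.
  k = 2: m = 4, d = 4, a = ⌊(5 + 4)/4⌋ = 2; p/q = (2·16 + 5)/(2·3 + 1) = 37/7; p² − 28·q² = 1369 − 1372 = -3.
  k = 3: m = 4, d = 3, a = ⌊(5 + 4)/3⌋ = 3; p/q = (3·37 + 16)/(3·7 + 3) = 127/24; p² − 28·q² = 16129 − 16128 = 1.
  The first convergent with p² − 28·q² = 1 gives the fundamental solution (x₁, y₁) = (127, 24).
Step 2: Apply the recurrence (x_{n+1}, y_{n+1}) = (x₁x_n + 28y₁y_n, x₁y_n + y₁x_n) repeatedly.
  From (x_1, y_1) = (127, 24): x_2 = 127·127 + 28·24·24 = 32257; y_2 = 127·24 + 24·127 = 6096.
  From (x_2, y_2) = (32257, 6096): x_3 = 127·32257 + 28·24·6096 = 8193151; y_3 = 127·6096 + 24·32257 = 1548360.
  From (x_3, y_3) = (8193151, 1548360): x_4 = 127·8193151 + 28·24·1548360 = 2081028097; y_4 = 127·1548360 + 24·8193151 = 393277344.
Step 3: Verify x_4² - 28·y_4² = 4330677940503441409 - 4330677940503441408 = 1 (should be 1). ✓

(x_1, y_1) = (127, 24); (x_4, y_4) = (2081028097, 393277344).


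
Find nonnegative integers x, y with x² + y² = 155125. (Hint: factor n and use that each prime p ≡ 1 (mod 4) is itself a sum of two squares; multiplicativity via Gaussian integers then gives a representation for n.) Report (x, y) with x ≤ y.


Step 1: Factor n = 155125 = 5^3 · 17 · 73.
Step 2: Check the mod-4 condition on each prime factor: 5 ≡ 1 (mod 4), exponent 3; 17 ≡ 1 (mod 4), exponent 1; 73 ≡ 1 (mod 4), exponent 1.
All primes ≡ 3 (mod 4) appear to even exponent (or don't appear), so by the two-squares theorem n IS expressible as a sum of two squares.
Step 3: Build a representation. Group n = k² · m with k = 5 and m = 5 · 17 · 73 = 6205 (a product of primes ≡ 1 (mod 4)); a representation of m scales to one of n via (k·x)² + (k·y)² = k²(x² + y²). Each prime p ≡ 1 (mod 4) is itself a sum of two squares; find a² by testing p − a² for a perfect square:
  5: 5 − 1² = 4 = 2² ⇒ 5 = 1² + 2².
  17: 17 − 1² = 16 = 4² ⇒ 17 = 1² + 4².
  73: 73 − 1² = 72, 73 − 2² = 69, 73 − 3² = 64 = 8² ⇒ 73 = 3² + 8².
  Combine using the Brahmagupta–Fibonacci identity (a² + b²)(c² + d²) = (ac − bd)² + (ad + bc)² = (ac + bd)² + (ad − bc)²:
  5 · 17 = 85: from (1² + 2²)(1² + 4²), take (1·1 − 2·4, 1·4 + 2·1) = (1 − 8, 4 + 2) = (-7, 6); dropping signs (only squares matter) gives (7, 6); check 7² + 6² = 49 + 36 = 85 ✓.
  85 · 73 = 6205: from (7² + 6²)(3² + 8²), take (7·3 − 6·8, 7·8 + 6·3) = (21 − 48, 56 + 18) = (-27, 74); dropping signs (only squares matter) gives (27, 74); check 27² + 74² = 729 + 5476 = 6205 ✓.
  Scale by k = 5: (5·27, 5·74) = (135, 370).
Step 4: Order so x ≤ y and verify: 135² + 370² = 18225 + 136900 = 155125 = n. ✓

n = 155125 = 135² + 370² (one valid representation with x ≤ y).


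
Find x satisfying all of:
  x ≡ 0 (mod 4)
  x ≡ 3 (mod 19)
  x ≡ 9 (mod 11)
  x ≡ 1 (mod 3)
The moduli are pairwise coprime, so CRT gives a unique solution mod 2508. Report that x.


Product of moduli M = 4 · 19 · 11 · 3 = 2508.
Merge one congruence at a time:
  Start: x ≡ 0 (mod 4).
  Combine with x ≡ 3 (mod 19); new modulus lcm = 76.
    Write x = 0 + 4·t and substitute into x ≡ 3 (mod 19): 4·t ≡ 3 − 0 = 3 (mod 19).
    The inverse of 4 mod 19 is 5 (since 4·5 = 20 = 1·19 + 1), so t ≡ 5·3 = 15 ≡ 15 (mod 19).
    Then x = 0 + 4·15 = 60, valid modulo lcm(4, 19) = 76: x ≡ 60 (mod 76).
  Combine with x ≡ 9 (mod 11); new modulus lcm = 836.
    Write x = 60 + 76·t and substitute into x ≡ 9 (mod 11): 76·t ≡ 9 − 60 = -51 (mod 11).
    Reduce coefficients mod 11: 10·t ≡ 4 (mod 11).
    The inverse of 10 mod 11 is 10 (since 10·10 = 100 = 9·11 + 1), so t ≡ 10·4 = 40 ≡ 7 (mod 11).
    Then x = 60 + 76·7 = 592, valid modulo lcm(76, 11) = 836: x ≡ 592 (mod 836).
  Combine with x ≡ 1 (mod 3); new modulus lcm = 2508.
    Write x = 592 + 836·t and substitute into x ≡ 1 (mod 3): 836·t ≡ 1 − 592 = -591 (mod 3).
    Reduce coefficients mod 3: 2·t ≡ 0 (mod 3).
    The inverse of 2 mod 3 is 2 (since 2·2 = 4 = 1·3 + 1), so t ≡ 2·0 = 0 ≡ 0 (mod 3).
    Then x = 592 + 836·0 = 592, valid modulo lcm(836, 3) = 2508: x ≡ 592 (mod 2508).
Verify against each original: 592 mod 4 = 0, 592 mod 19 = 3, 592 mod 11 = 9, 592 mod 3 = 1.

x ≡ 592 (mod 2508).


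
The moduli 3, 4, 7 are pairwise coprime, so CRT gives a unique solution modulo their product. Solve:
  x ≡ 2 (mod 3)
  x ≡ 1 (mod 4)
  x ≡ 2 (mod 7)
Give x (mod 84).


Moduli 3, 4, 7 are pairwise coprime; by CRT there is a unique solution modulo M = 3 · 4 · 7 = 84.
Solve pairwise, accumulating the modulus:
  Start with x ≡ 2 (mod 3).
  Combine with x ≡ 1 (mod 4): since gcd(3, 4) = 1, we get a unique residue mod 12.
    Write x = 2 + 3·t and substitute into x ≡ 1 (mod 4): 3·t ≡ 1 − 2 = -1 (mod 4).
    Reduce coefficients mod 4: 3·t ≡ 3 (mod 4).
    The inverse of 3 mod 4 is 3 (since 3·3 = 9 = 2·4 + 1), so t ≡ 3·3 = 9 ≡ 1 (mod 4).
    Then x = 2 + 3·1 = 5, valid modulo lcm(3, 4) = 12: x ≡ 5 (mod 12).
  Combine with x ≡ 2 (mod 7): since gcd(12, 7) = 1, we get a unique residue mod 84.
    Write x = 5 + 12·t and substitute into x ≡ 2 (mod 7): 12·t ≡ 2 − 5 = -3 (mod 7).
    Reduce coefficients mod 7: 5·t ≡ 4 (mod 7).
    The inverse of 5 mod 7 is 3 (since 5·3 = 15 = 2·7 + 1), so t ≡ 3·4 = 12 ≡ 5 (mod 7).
    Then x = 5 + 12·5 = 65, valid modulo lcm(12, 7) = 84: x ≡ 65 (mod 84).
Verify: 65 mod 3 = 2 ✓, 65 mod 4 = 1 ✓, 65 mod 7 = 2 ✓.

x ≡ 65 (mod 84).


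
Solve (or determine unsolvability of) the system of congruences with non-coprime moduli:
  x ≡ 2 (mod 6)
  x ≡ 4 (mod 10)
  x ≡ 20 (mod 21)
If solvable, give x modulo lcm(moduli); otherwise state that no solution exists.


Moduli 6, 10, 21 are not pairwise coprime, so CRT works modulo lcm(m_i) when all pairwise compatibility conditions hold.
Pairwise compatibility: gcd(m_i, m_j) must divide a_i - a_j for every pair.
Merge one congruence at a time:
  Start: x ≡ 2 (mod 6).
  Combine with x ≡ 4 (mod 10): gcd(6, 10) = 2; 4 - 2 = 2, which IS divisible by 2, so compatible.
    Write x = 2 + 6·t and substitute into x ≡ 4 (mod 10): 6·t ≡ 4 − 2 = 2 (mod 10).
    Divide the congruence (and modulus) by g = 2: 3·t ≡ 1 (mod 5).
    The inverse of 3 mod 5 is 2 (since 3·2 = 6 = 1·5 + 1), so t ≡ 2·1 = 2 ≡ 2 (mod 5).
    Then x = 2 + 6·2 = 14, valid modulo lcm(6, 10) = 30: x ≡ 14 (mod 30).
  Combine with x ≡ 20 (mod 21): gcd(30, 21) = 3; 20 - 14 = 6, which IS divisible by 3, so compatible.
    Write x = 14 + 30·t and substitute into x ≡ 20 (mod 21): 30·t ≡ 20 − 14 = 6 (mod 21).
    Divide the congruence (and modulus) by g = 3: 10·t ≡ 2 (mod 7).
    Reduce coefficients mod 7: 3·t ≡ 2 (mod 7).
    The inverse of 3 mod 7 is 5 (since 3·5 = 15 = 2·7 + 1), so t ≡ 5·2 = 10 ≡ 3 (mod 7).
    Then x = 14 + 30·3 = 104, valid modulo lcm(30, 21) = 210: x ≡ 104 (mod 210).
Verify: 104 mod 6 = 2, 104 mod 10 = 4, 104 mod 21 = 20.

x ≡ 104 (mod 210).


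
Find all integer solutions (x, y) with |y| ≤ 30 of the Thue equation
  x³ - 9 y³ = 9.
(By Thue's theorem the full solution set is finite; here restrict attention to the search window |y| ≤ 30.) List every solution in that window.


The equation is x³ - 9y³ = 9. For fixed y, x³ = 9·y³ + 9, so a solution requires the RHS to be a perfect cube.
Strategy: iterate y from -30 to 30, compute RHS = 9·y³ + 9, and check whether it is a (positive or negative) perfect cube.
Check small values of y:
  y = 0: RHS = 9 is not a perfect cube.
  y = 1: RHS = 18 is not a perfect cube.
  y = -1: RHS = 0 = (0)³ ⇒ x = 0 works.
  y = 2: RHS = 81 is not a perfect cube.
  y = -2: RHS = -63 is not a perfect cube.
  y = 3: RHS = 252 is not a perfect cube.
  y = -3: RHS = -234 is not a perfect cube.
Continuing the search up to |y| = 30 finds no further solutions beyond those listed.
Collected solutions: (0, -1).

Solutions (with |y| ≤ 30): (0, -1).


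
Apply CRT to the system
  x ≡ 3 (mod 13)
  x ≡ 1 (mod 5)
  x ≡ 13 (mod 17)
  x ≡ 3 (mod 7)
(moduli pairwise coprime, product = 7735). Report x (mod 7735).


Product of moduli M = 13 · 5 · 17 · 7 = 7735.
Merge one congruence at a time:
  Start: x ≡ 3 (mod 13).
  Combine with x ≡ 1 (mod 5); new modulus lcm = 65.
    Write x = 3 + 13·t and substitute into x ≡ 1 (mod 5): 13·t ≡ 1 − 3 = -2 (mod 5).
    Reduce coefficients mod 5: 3·t ≡ 3 (mod 5).
    The inverse of 3 mod 5 is 2 (since 3·2 = 6 = 1·5 + 1), so t ≡ 2·3 = 6 ≡ 1 (mod 5).
    Then x = 3 + 13·1 = 16, valid modulo lcm(13, 5) = 65: x ≡ 16 (mod 65).
  Combine with x ≡ 13 (mod 17); new modulus lcm = 1105.
    Write x = 16 + 65·t and substitute into x ≡ 13 (mod 17): 65·t ≡ 13 − 16 = -3 (mod 17).
    Reduce coefficients mod 17: 14·t ≡ 14 (mod 17).
    The inverse of 14 mod 17 is 11 (since 14·11 = 154 = 9·17 + 1), so t ≡ 11·14 = 154 ≡ 1 (mod 17).
    Then x = 16 + 65·1 = 81, valid modulo lcm(65, 17) = 1105: x ≡ 81 (mod 1105).
  Combine with x ≡ 3 (mod 7); new modulus lcm = 7735.
    Write x = 81 + 1105·t and substitute into x ≡ 3 (mod 7): 1105·t ≡ 3 − 81 = -78 (mod 7).
    Reduce coefficients mod 7: 6·t ≡ 6 (mod 7).
    The inverse of 6 mod 7 is 6 (since 6·6 = 36 = 5·7 + 1), so t ≡ 6·6 = 36 ≡ 1 (mod 7).
    Then x = 81 + 1105·1 = 1186, valid modulo lcm(1105, 7) = 7735: x ≡ 1186 (mod 7735).
Verify against each original: 1186 mod 13 = 3, 1186 mod 5 = 1, 1186 mod 17 = 13, 1186 mod 7 = 3.

x ≡ 1186 (mod 7735).


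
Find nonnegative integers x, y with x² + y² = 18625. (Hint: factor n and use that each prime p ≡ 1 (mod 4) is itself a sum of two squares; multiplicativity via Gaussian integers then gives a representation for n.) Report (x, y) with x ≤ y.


Step 1: Factor n = 18625 = 5^3 · 149.
Step 2: Check the mod-4 condition on each prime factor: 5 ≡ 1 (mod 4), exponent 3; 149 ≡ 1 (mod 4), exponent 1.
All primes ≡ 3 (mod 4) appear to even exponent (or don't appear), so by the two-squares theorem n IS expressible as a sum of two squares.
Step 3: Build a representation. Group n = k² · m with k = 5 and m = 5 · 149 = 745 (a product of primes ≡ 1 (mod 4)); a representation of m scales to one of n via (k·x)² + (k·y)² = k²(x² + y²). Each prime p ≡ 1 (mod 4) is itself a sum of two squares; find a² by testing p − a² for a perfect square:
  5: 5 − 1² = 4 = 2² ⇒ 5 = 1² + 2².
  149: 149 − 1² = 148, 149 − 2² = 145, 149 − 3² = 140, 149 − 4² = 133, 149 − 5² = 124, 149 − 6² = 113, 149 − 7² = 100 = 10² ⇒ 149 = 7² + 10².
  Combine using the Brahmagupta–Fibonacci identity (a² + b²)(c² + d²) = (ac − bd)² + (ad + bc)² = (ac + bd)² + (ad − bc)²:
  5 · 149 = 745: from (1² + 2²)(7² + 10²), take (1·7 − 2·10, 1·10 + 2·7) = (7 − 20, 10 + 14) = (-13, 24); dropping signs (only squares matter) gives (13, 24); check 13² + 24² = 169 + 576 = 745 ✓.
  Scale by k = 5: (5·13, 5·24) = (65, 120).
Step 4: Order so x ≤ y and verify: 65² + 120² = 4225 + 14400 = 18625 = n. ✓

n = 18625 = 65² + 120² (one valid representation with x ≤ y).


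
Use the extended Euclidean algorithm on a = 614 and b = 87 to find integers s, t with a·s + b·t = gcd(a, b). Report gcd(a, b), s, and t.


Euclidean algorithm on (614, 87) — divide until remainder is 0:
  614 = 7 · 87 + 5
  87 = 17 · 5 + 2
  5 = 2 · 2 + 1
  2 = 2 · 1 + 0
gcd(614, 87) = 1.
Track Bezout coefficients alongside the remainders: start with r₀ = 614 = a·1 + b·0 (s = 1, t = 0) and r₁ = 87 = a·0 + b·1 (s = 0, t = 1); each new remainder r_{k+1} = r_{k-1} − q_k·r_k inherits s_{k+1} = s_{k-1} − q_k·s_k, t_{k+1} = t_{k-1} − q_k·t_k, so r_k = a·s_k + b·t_k at every step:
  q = 7: r = 5, s = 1 − 7·0 = 1, t = 0 − 7·1 = -7  (check: 614·1 + 87·(-7) = 5)
  q = 17: r = 2, s = 0 − 17·1 = -17, t = 1 − 17·(-7) = 120  (check: 614·(-17) + 87·120 = 2)
  q = 2: r = 1, s = 1 − 2·(-17) = 35, t = -7 − 2·120 = -247  (check: 614·35 + 87·(-247) = 1)
The row with r = 1 (the gcd) gives the Bezout coefficients s = 35, t = -247.
Result: 614 · (35) + 87 · (-247) = 1.

gcd(614, 87) = 1; s = 35, t = -247 (check: 614·35 + 87·(-247) = 1).


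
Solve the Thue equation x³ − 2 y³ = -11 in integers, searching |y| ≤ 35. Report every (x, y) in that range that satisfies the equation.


The equation is x³ - 2y³ = -11. For fixed y, x³ = 2·y³ − 11, so a solution requires the RHS to be a perfect cube.
Strategy: iterate y from -35 to 35, compute RHS = 2·y³ − 11, and check whether it is a (positive or negative) perfect cube.
Check small values of y:
  y = 0: RHS = -11 is not a perfect cube.
  y = 1: RHS = -9 is not a perfect cube.
  y = -1: RHS = -13 is not a perfect cube.
  y = 2: RHS = 5 is not a perfect cube.
  y = -2: RHS = -27 = (-3)³ ⇒ x = -3 works.
  y = 3: RHS = 43 is not a perfect cube.
  y = -3: RHS = -65 is not a perfect cube.
Continuing the search up to |y| = 35 finds no further solutions beyond those listed.
Collected solutions: (-3, -2).

Solutions (with |y| ≤ 35): (-3, -2).


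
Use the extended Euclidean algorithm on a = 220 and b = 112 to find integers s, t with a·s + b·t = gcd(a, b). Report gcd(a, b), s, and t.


Euclidean algorithm on (220, 112) — divide until remainder is 0:
  220 = 1 · 112 + 108
  112 = 1 · 108 + 4
  108 = 27 · 4 + 0
gcd(220, 112) = 4.
Track Bezout coefficients alongside the remainders: start with r₀ = 220 = a·1 + b·0 (s = 1, t = 0) and r₁ = 112 = a·0 + b·1 (s = 0, t = 1); each new remainder r_{k+1} = r_{k-1} − q_k·r_k inherits s_{k+1} = s_{k-1} − q_k·s_k, t_{k+1} = t_{k-1} − q_k·t_k, so r_k = a·s_k + b·t_k at every step:
  q = 1: r = 108, s = 1 − 1·0 = 1, t = 0 − 1·1 = -1  (check: 220·1 + 112·(-1) = 108)
  q = 1: r = 4, s = 0 − 1·1 = -1, t = 1 − 1·(-1) = 2  (check: 220·(-1) + 112·2 = 4)
The row with r = 4 (the gcd) gives the Bezout coefficients s = -1, t = 2.
Result: 220 · (-1) + 112 · (2) = 4.

gcd(220, 112) = 4; s = -1, t = 2 (check: 220·(-1) + 112·2 = 4).


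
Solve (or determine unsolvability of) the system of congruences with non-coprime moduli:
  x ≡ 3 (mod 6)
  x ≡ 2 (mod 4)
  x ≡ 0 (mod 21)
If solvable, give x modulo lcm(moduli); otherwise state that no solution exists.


Moduli 6, 4, 21 are not pairwise coprime, so CRT works modulo lcm(m_i) when all pairwise compatibility conditions hold.
Pairwise compatibility: gcd(m_i, m_j) must divide a_i - a_j for every pair.
Merge one congruence at a time:
  Start: x ≡ 3 (mod 6).
  Combine with x ≡ 2 (mod 4): gcd(6, 4) = 2, and 2 - 3 = -1 is NOT divisible by 2.
    ⇒ system is inconsistent (no integer solution).

No solution (the system is inconsistent).


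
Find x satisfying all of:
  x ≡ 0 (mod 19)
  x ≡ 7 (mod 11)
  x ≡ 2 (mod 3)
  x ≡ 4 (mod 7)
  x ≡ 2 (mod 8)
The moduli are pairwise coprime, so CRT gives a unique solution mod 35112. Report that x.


Product of moduli M = 19 · 11 · 3 · 7 · 8 = 35112.
Merge one congruence at a time:
  Start: x ≡ 0 (mod 19).
  Combine with x ≡ 7 (mod 11); new modulus lcm = 209.
    Write x = 0 + 19·t and substitute into x ≡ 7 (mod 11): 19·t ≡ 7 − 0 = 7 (mod 11).
    Reduce coefficients mod 11: 8·t ≡ 7 (mod 11).
    The inverse of 8 mod 11 is 7 (since 8·7 = 56 = 5·11 + 1), so t ≡ 7·7 = 49 ≡ 5 (mod 11).
    Then x = 0 + 19·5 = 95, valid modulo lcm(19, 11) = 209: x ≡ 95 (mod 209).
  Combine with x ≡ 2 (mod 3); new modulus lcm = 627.
    Write x = 95 + 209·t and substitute into x ≡ 2 (mod 3): 209·t ≡ 2 − 95 = -93 (mod 3).
    Reduce coefficients mod 3: 2·t ≡ 0 (mod 3).
    The inverse of 2 mod 3 is 2 (since 2·2 = 4 = 1·3 + 1), so t ≡ 2·0 = 0 ≡ 0 (mod 3).
    Then x = 95 + 209·0 = 95, valid modulo lcm(209, 3) = 627: x ≡ 95 (mod 627).
  Combine with x ≡ 4 (mod 7); new modulus lcm = 4389.
    Write x = 95 + 627·t and substitute into x ≡ 4 (mod 7): 627·t ≡ 4 − 95 = -91 (mod 7).
    Reduce coefficients mod 7: 4·t ≡ 0 (mod 7).
    The inverse of 4 mod 7 is 2 (since 4·2 = 8 = 1·7 + 1), so t ≡ 2·0 = 0 ≡ 0 (mod 7).
    Then x = 95 + 627·0 = 95, valid modulo lcm(627, 7) = 4389: x ≡ 95 (mod 4389).
  Combine with x ≡ 2 (mod 8); new modulus lcm = 35112.
    Write x = 95 + 4389·t and substitute into x ≡ 2 (mod 8): 4389·t ≡ 2 − 95 = -93 (mod 8).
    Reduce coefficients mod 8: 5·t ≡ 3 (mod 8).
    The inverse of 5 mod 8 is 5 (since 5·5 = 25 = 3·8 + 1), so t ≡ 5·3 = 15 ≡ 7 (mod 8).
    Then x = 95 + 4389·7 = 30818, valid modulo lcm(4389, 8) = 35112: x ≡ 30818 (mod 35112).
Verify against each original: 30818 mod 19 = 0, 30818 mod 11 = 7, 30818 mod 3 = 2, 30818 mod 7 = 4, 30818 mod 8 = 2.

x ≡ 30818 (mod 35112).


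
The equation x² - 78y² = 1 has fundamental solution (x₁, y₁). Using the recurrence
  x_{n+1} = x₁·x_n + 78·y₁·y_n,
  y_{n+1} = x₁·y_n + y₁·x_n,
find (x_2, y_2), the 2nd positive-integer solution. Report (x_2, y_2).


Step 1: Find the fundamental solution (x₁, y₁) of x² - 78y² = 1.
  Expand √78 as a continued fraction. a₀ = ⌊√78⌋ = 8; iterate m_{k+1} = d_k·a_k − m_k, d_{k+1} = (78 − m_{k+1}²)/d_k, a_{k+1} = ⌊(a₀ + m_{k+1})/d_{k+1}⌋ (starting m₀ = 0, d₀ = 1), with convergents p_k = a_k·p_{k-1} + p_{k-2}, q_k = a_k·q_{k-1} + q_{k-2} (p₋₁ = 1, q₋₁ = 0):
  k = 0: a₀ = 8; p₀/q₀ = 8/1; p₀² − 78·q₀² = 64 − 78 = -14.
  k = 1: m = 8, d = 14, a = ⌊(8 + 8)/14⌋ = 1; p/q = (1·8 + 1)/(1·1 + 0) = 9/1; p² − 78·q² = 81 − 78 = 3.
  k = 2: m = 6, d = 3, a = ⌊(8 + 6)/3⌋ = 4; p/q = (4·9 + 8)/(4·1 + 1) = 44/5; p² − 78·q² = 1936 − 1950 = -14.
  k = 3: m = 6, d = 14, a = ⌊(8 + 6)/14⌋ = 1; p/q = (1·44 + 9)/(1·5 + 1) = 53/6; p² − 78·q² = 2809 − 2808 = 1.
  The first convergent with p² − 78·q² = 1 gives the fundamental solution (x₁, y₁) = (53, 6).
Step 2: Apply the recurrence (x_{n+1}, y_{n+1}) = (x₁x_n + 78y₁y_n, x₁y_n + y₁x_n) repeatedly.
  From (x_1, y_1) = (53, 6): x_2 = 53·53 + 78·6·6 = 5617; y_2 = 53·6 + 6·53 = 636.
Step 3: Verify x_2² - 78·y_2² = 31550689 - 31550688 = 1 (should be 1). ✓

(x_1, y_1) = (53, 6); (x_2, y_2) = (5617, 636).


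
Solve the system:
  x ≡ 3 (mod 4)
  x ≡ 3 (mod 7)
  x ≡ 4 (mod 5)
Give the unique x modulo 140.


Moduli 4, 7, 5 are pairwise coprime; by CRT there is a unique solution modulo M = 4 · 7 · 5 = 140.
Solve pairwise, accumulating the modulus:
  Start with x ≡ 3 (mod 4).
  Combine with x ≡ 3 (mod 7): since gcd(4, 7) = 1, we get a unique residue mod 28.
    Write x = 3 + 4·t and substitute into x ≡ 3 (mod 7): 4·t ≡ 3 − 3 = 0 (mod 7).
    The inverse of 4 mod 7 is 2 (since 4·2 = 8 = 1·7 + 1), so t ≡ 2·0 = 0 ≡ 0 (mod 7).
    Then x = 3 + 4·0 = 3, valid modulo lcm(4, 7) = 28: x ≡ 3 (mod 28).
  Combine with x ≡ 4 (mod 5): since gcd(28, 5) = 1, we get a unique residue mod 140.
    Write x = 3 + 28·t and substitute into x ≡ 4 (mod 5): 28·t ≡ 4 − 3 = 1 (mod 5).
    Reduce coefficients mod 5: 3·t ≡ 1 (mod 5).
    The inverse of 3 mod 5 is 2 (since 3·2 = 6 = 1·5 + 1), so t ≡ 2·1 = 2 ≡ 2 (mod 5).
    Then x = 3 + 28·2 = 59, valid modulo lcm(28, 5) = 140: x ≡ 59 (mod 140).
Verify: 59 mod 4 = 3 ✓, 59 mod 7 = 3 ✓, 59 mod 5 = 4 ✓.

x ≡ 59 (mod 140).


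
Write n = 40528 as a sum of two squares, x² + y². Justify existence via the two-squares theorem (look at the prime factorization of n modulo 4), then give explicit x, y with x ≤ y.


Step 1: Factor n = 40528 = 2^4 · 17 · 149.
Step 2: Check the mod-4 condition on each prime factor: 2 = 2 (special); 17 ≡ 1 (mod 4), exponent 1; 149 ≡ 1 (mod 4), exponent 1.
All primes ≡ 3 (mod 4) appear to even exponent (or don't appear), so by the two-squares theorem n IS expressible as a sum of two squares.
Step 3: Build a representation. Group n = k² · m with k = 4 and m = 17 · 149 = 2533 (a product of primes ≡ 1 (mod 4)); a representation of m scales to one of n via (k·x)² + (k·y)² = k²(x² + y²). Each prime p ≡ 1 (mod 4) is itself a sum of two squares; find a² by testing p − a² for a perfect square:
  17: 17 − 1² = 16 = 4² ⇒ 17 = 1² + 4².
  149: 149 − 1² = 148, 149 − 2² = 145, 149 − 3² = 140, 149 − 4² = 133, 149 − 5² = 124, 149 − 6² = 113, 149 − 7² = 100 = 10² ⇒ 149 = 7² + 10².
  Combine using the Brahmagupta–Fibonacci identity (a² + b²)(c² + d²) = (ac − bd)² + (ad + bc)² = (ac + bd)² + (ad − bc)²:
  17 · 149 = 2533: from (1² + 4²)(7² + 10²), take (1·7 − 4·10, 1·10 + 4·7) = (7 − 40, 10 + 28) = (-33, 38); dropping signs (only squares matter) gives (33, 38); check 33² + 38² = 1089 + 1444 = 2533 ✓.
  Scale by k = 4: (4·33, 4·38) = (132, 152).
Step 4: Order so x ≤ y and verify: 132² + 152² = 17424 + 23104 = 40528 = n. ✓

n = 40528 = 132² + 152² (one valid representation with x ≤ y).


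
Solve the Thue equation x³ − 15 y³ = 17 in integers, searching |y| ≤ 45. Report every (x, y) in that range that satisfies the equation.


The equation is x³ - 15y³ = 17. For fixed y, x³ = 15·y³ + 17, so a solution requires the RHS to be a perfect cube.
Strategy: iterate y from -45 to 45, compute RHS = 15·y³ + 17, and check whether it is a (positive or negative) perfect cube.
Check small values of y:
  y = 0: RHS = 17 is not a perfect cube.
  y = 1: RHS = 32 is not a perfect cube.
  y = -1: RHS = 2 is not a perfect cube.
  y = 2: RHS = 137 is not a perfect cube.
  y = -2: RHS = -103 is not a perfect cube.
  y = 3: RHS = 422 is not a perfect cube.
  y = -3: RHS = -388 is not a perfect cube.
Continuing the search up to |y| = 45 finds no solutions either.
No (x, y) in the scanned range satisfies the equation.

No integer solutions with |y| ≤ 45.


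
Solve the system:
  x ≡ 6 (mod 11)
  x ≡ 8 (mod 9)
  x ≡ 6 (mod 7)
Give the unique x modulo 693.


Moduli 11, 9, 7 are pairwise coprime; by CRT there is a unique solution modulo M = 11 · 9 · 7 = 693.
Solve pairwise, accumulating the modulus:
  Start with x ≡ 6 (mod 11).
  Combine with x ≡ 8 (mod 9): since gcd(11, 9) = 1, we get a unique residue mod 99.
    Write x = 6 + 11·t and substitute into x ≡ 8 (mod 9): 11·t ≡ 8 − 6 = 2 (mod 9).
    Reduce coefficients mod 9: 2·t ≡ 2 (mod 9).
    The inverse of 2 mod 9 is 5 (since 2·5 = 10 = 1·9 + 1), so t ≡ 5·2 = 10 ≡ 1 (mod 9).
    Then x = 6 + 11·1 = 17, valid modulo lcm(11, 9) = 99: x ≡ 17 (mod 99).
  Combine with x ≡ 6 (mod 7): since gcd(99, 7) = 1, we get a unique residue mod 693.
    Write x = 17 + 99·t and substitute into x ≡ 6 (mod 7): 99·t ≡ 6 − 17 = -11 (mod 7).
    Reduce coefficients mod 7: 1·t ≡ 3 (mod 7).
    So t ≡ 3 (mod 7).
    Then x = 17 + 99·3 = 314, valid modulo lcm(99, 7) = 693: x ≡ 314 (mod 693).
Verify: 314 mod 11 = 6 ✓, 314 mod 9 = 8 ✓, 314 mod 7 = 6 ✓.

x ≡ 314 (mod 693).


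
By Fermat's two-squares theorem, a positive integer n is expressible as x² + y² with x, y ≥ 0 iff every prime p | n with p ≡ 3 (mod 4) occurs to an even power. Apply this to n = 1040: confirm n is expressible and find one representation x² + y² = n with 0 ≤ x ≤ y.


Step 1: Factor n = 1040 = 2^4 · 5 · 13.
Step 2: Check the mod-4 condition on each prime factor: 2 = 2 (special); 5 ≡ 1 (mod 4), exponent 1; 13 ≡ 1 (mod 4), exponent 1.
All primes ≡ 3 (mod 4) appear to even exponent (or don't appear), so by the two-squares theorem n IS expressible as a sum of two squares.
Step 3: Build a representation. Group n = k² · m with k = 4 and m = 5 · 13 = 65 (a product of primes ≡ 1 (mod 4)); a representation of m scales to one of n via (k·x)² + (k·y)² = k²(x² + y²). Each prime p ≡ 1 (mod 4) is itself a sum of two squares; find a² by testing p − a² for a perfect square:
  5: 5 − 1² = 4 = 2² ⇒ 5 = 1² + 2².
  13: 13 − 1² = 12, 13 − 2² = 9 = 3² ⇒ 13 = 2² + 3².
  Combine using the Brahmagupta–Fibonacci identity (a² + b²)(c² + d²) = (ac − bd)² + (ad + bc)² = (ac + bd)² + (ad − bc)²:
  5 · 13 = 65: from (1² + 2²)(2² + 3²), take (1·2 − 2·3, 1·3 + 2·2) = (2 − 6, 3 + 4) = (-4, 7); dropping signs (only squares matter) gives (4, 7); check 4² + 7² = 16 + 49 = 65 ✓.
  Scale by k = 4: (4·4, 4·7) = (16, 28).
Step 4: Order so x ≤ y and verify: 16² + 28² = 256 + 784 = 1040 = n. ✓

n = 1040 = 16² + 28² (one valid representation with x ≤ y).


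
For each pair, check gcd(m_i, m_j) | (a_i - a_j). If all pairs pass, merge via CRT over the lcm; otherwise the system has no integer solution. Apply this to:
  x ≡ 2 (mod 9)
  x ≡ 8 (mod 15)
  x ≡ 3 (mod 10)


Moduli 9, 15, 10 are not pairwise coprime, so CRT works modulo lcm(m_i) when all pairwise compatibility conditions hold.
Pairwise compatibility: gcd(m_i, m_j) must divide a_i - a_j for every pair.
Merge one congruence at a time:
  Start: x ≡ 2 (mod 9).
  Combine with x ≡ 8 (mod 15): gcd(9, 15) = 3; 8 - 2 = 6, which IS divisible by 3, so compatible.
    Write x = 2 + 9·t and substitute into x ≡ 8 (mod 15): 9·t ≡ 8 − 2 = 6 (mod 15).
    Divide the congruence (and modulus) by g = 3: 3·t ≡ 2 (mod 5).
    The inverse of 3 mod 5 is 2 (since 3·2 = 6 = 1·5 + 1), so t ≡ 2·2 = 4 ≡ 4 (mod 5).
    Then x = 2 + 9·4 = 38, valid modulo lcm(9, 15) = 45: x ≡ 38 (mod 45).
  Combine with x ≡ 3 (mod 10): gcd(45, 10) = 5; 3 - 38 = -35, which IS divisible by 5, so compatible.
    Write x = 38 + 45·t and substitute into x ≡ 3 (mod 10): 45·t ≡ 3 − 38 = -35 (mod 10).
    Divide the congruence (and modulus) by g = 5: 9·t ≡ -7 (mod 2).
    Reduce coefficients mod 2: 1·t ≡ 1 (mod 2).
    So t ≡ 1 (mod 2).
    Then x = 38 + 45·1 = 83, valid modulo lcm(45, 10) = 90: x ≡ 83 (mod 90).
Verify: 83 mod 9 = 2, 83 mod 15 = 8, 83 mod 10 = 3.

x ≡ 83 (mod 90).


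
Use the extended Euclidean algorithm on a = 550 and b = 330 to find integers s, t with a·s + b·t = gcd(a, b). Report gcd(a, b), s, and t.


Euclidean algorithm on (550, 330) — divide until remainder is 0:
  550 = 1 · 330 + 220
  330 = 1 · 220 + 110
  220 = 2 · 110 + 0
gcd(550, 330) = 110.
Track Bezout coefficients alongside the remainders: start with r₀ = 550 = a·1 + b·0 (s = 1, t = 0) and r₁ = 330 = a·0 + b·1 (s = 0, t = 1); each new remainder r_{k+1} = r_{k-1} − q_k·r_k inherits s_{k+1} = s_{k-1} − q_k·s_k, t_{k+1} = t_{k-1} − q_k·t_k, so r_k = a·s_k + b·t_k at every step:
  q = 1: r = 220, s = 1 − 1·0 = 1, t = 0 − 1·1 = -1  (check: 550·1 + 330·(-1) = 220)
  q = 1: r = 110, s = 0 − 1·1 = -1, t = 1 − 1·(-1) = 2  (check: 550·(-1) + 330·2 = 110)
The row with r = 110 (the gcd) gives the Bezout coefficients s = -1, t = 2.
Result: 550 · (-1) + 330 · (2) = 110.

gcd(550, 330) = 110; s = -1, t = 2 (check: 550·(-1) + 330·2 = 110).


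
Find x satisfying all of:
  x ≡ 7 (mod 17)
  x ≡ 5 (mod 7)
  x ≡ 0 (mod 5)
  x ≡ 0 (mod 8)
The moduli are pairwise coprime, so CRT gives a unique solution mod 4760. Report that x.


Product of moduli M = 17 · 7 · 5 · 8 = 4760.
Merge one congruence at a time:
  Start: x ≡ 7 (mod 17).
  Combine with x ≡ 5 (mod 7); new modulus lcm = 119.
    Write x = 7 + 17·t and substitute into x ≡ 5 (mod 7): 17·t ≡ 5 − 7 = -2 (mod 7).
    Reduce coefficients mod 7: 3·t ≡ 5 (mod 7).
    The inverse of 3 mod 7 is 5 (since 3·5 = 15 = 2·7 + 1), so t ≡ 5·5 = 25 ≡ 4 (mod 7).
    Then x = 7 + 17·4 = 75, valid modulo lcm(17, 7) = 119: x ≡ 75 (mod 119).
  Combine with x ≡ 0 (mod 5); new modulus lcm = 595.
    Write x = 75 + 119·t and substitute into x ≡ 0 (mod 5): 119·t ≡ 0 − 75 = -75 (mod 5).
    Reduce coefficients mod 5: 4·t ≡ 0 (mod 5).
    The inverse of 4 mod 5 is 4 (since 4·4 = 16 = 3·5 + 1), so t ≡ 4·0 = 0 ≡ 0 (mod 5).
    Then x = 75 + 119·0 = 75, valid modulo lcm(119, 5) = 595: x ≡ 75 (mod 595).
  Combine with x ≡ 0 (mod 8); new modulus lcm = 4760.
    Write x = 75 + 595·t and substitute into x ≡ 0 (mod 8): 595·t ≡ 0 − 75 = -75 (mod 8).
    Reduce coefficients mod 8: 3·t ≡ 5 (mod 8).
    The inverse of 3 mod 8 is 3 (since 3·3 = 9 = 1·8 + 1), so t ≡ 3·5 = 15 ≡ 7 (mod 8).
    Then x = 75 + 595·7 = 4240, valid modulo lcm(595, 8) = 4760: x ≡ 4240 (mod 4760).
Verify against each original: 4240 mod 17 = 7, 4240 mod 7 = 5, 4240 mod 5 = 0, 4240 mod 8 = 0.

x ≡ 4240 (mod 4760).


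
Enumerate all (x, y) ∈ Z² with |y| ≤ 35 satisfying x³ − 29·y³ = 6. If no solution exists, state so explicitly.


The equation is x³ - 29y³ = 6. For fixed y, x³ = 29·y³ + 6, so a solution requires the RHS to be a perfect cube.
Strategy: iterate y from -35 to 35, compute RHS = 29·y³ + 6, and check whether it is a (positive or negative) perfect cube.
Check small values of y:
  y = 0: RHS = 6 is not a perfect cube.
  y = 1: RHS = 35 is not a perfect cube.
  y = -1: RHS = -23 is not a perfect cube.
  y = 2: RHS = 238 is not a perfect cube.
  y = -2: RHS = -226 is not a perfect cube.
  y = 3: RHS = 789 is not a perfect cube.
  y = -3: RHS = -777 is not a perfect cube.
Continuing the search up to |y| = 35 finds no solutions either.
No (x, y) in the scanned range satisfies the equation.

No integer solutions with |y| ≤ 35.


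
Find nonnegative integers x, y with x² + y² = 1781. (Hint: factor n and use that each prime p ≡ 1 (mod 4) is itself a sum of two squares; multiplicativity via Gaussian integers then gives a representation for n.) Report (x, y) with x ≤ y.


Step 1: Factor n = 1781 = 13 · 137.
Step 2: Check the mod-4 condition on each prime factor: 13 ≡ 1 (mod 4), exponent 1; 137 ≡ 1 (mod 4), exponent 1.
All primes ≡ 3 (mod 4) appear to even exponent (or don't appear), so by the two-squares theorem n IS expressible as a sum of two squares.
Step 3: Build a representation. Here n = 13 · 137 is a product of primes ≡ 1 (mod 4). Each prime p ≡ 1 (mod 4) is itself a sum of two squares; find a² by testing p − a² for a perfect square:
  13: 13 − 1² = 12, 13 − 2² = 9 = 3² ⇒ 13 = 2² + 3².
  137: 137 − 1² = 136, 137 − 2² = 133, 137 − 3² = 128, 137 − 4² = 121 = 11² ⇒ 137 = 4² + 11².
  Combine using the Brahmagupta–Fibonacci identity (a² + b²)(c² + d²) = (ac − bd)² + (ad + bc)² = (ac + bd)² + (ad − bc)²:
  13 · 137 = 1781: from (2² + 3²)(4² + 11²), take (2·4 − 3·11, 2·11 + 3·4) = (8 − 33, 22 + 12) = (-25, 34); dropping signs (only squares matter) gives (25, 34); check 25² + 34² = 625 + 1156 = 1781 ✓.
Step 4: Order so x ≤ y and verify: 25² + 34² = 625 + 1156 = 1781 = n. ✓

n = 1781 = 25² + 34² (one valid representation with x ≤ y).


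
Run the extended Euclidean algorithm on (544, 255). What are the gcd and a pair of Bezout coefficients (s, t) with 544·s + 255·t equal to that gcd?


Euclidean algorithm on (544, 255) — divide until remainder is 0:
  544 = 2 · 255 + 34
  255 = 7 · 34 + 17
  34 = 2 · 17 + 0
gcd(544, 255) = 17.
Track Bezout coefficients alongside the remainders: start with r₀ = 544 = a·1 + b·0 (s = 1, t = 0) and r₁ = 255 = a·0 + b·1 (s = 0, t = 1); each new remainder r_{k+1} = r_{k-1} − q_k·r_k inherits s_{k+1} = s_{k-1} − q_k·s_k, t_{k+1} = t_{k-1} − q_k·t_k, so r_k = a·s_k + b·t_k at every step:
  q = 2: r = 34, s = 1 − 2·0 = 1, t = 0 − 2·1 = -2  (check: 544·1 + 255·(-2) = 34)
  q = 7: r = 17, s = 0 − 7·1 = -7, t = 1 − 7·(-2) = 15  (check: 544·(-7) + 255·15 = 17)
The row with r = 17 (the gcd) gives the Bezout coefficients s = -7, t = 15.
Result: 544 · (-7) + 255 · (15) = 17.

gcd(544, 255) = 17; s = -7, t = 15 (check: 544·(-7) + 255·15 = 17).


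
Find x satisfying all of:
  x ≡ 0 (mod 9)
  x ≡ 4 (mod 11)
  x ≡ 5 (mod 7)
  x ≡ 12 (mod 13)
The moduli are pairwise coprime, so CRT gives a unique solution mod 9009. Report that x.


Product of moduli M = 9 · 11 · 7 · 13 = 9009.
Merge one congruence at a time:
  Start: x ≡ 0 (mod 9).
  Combine with x ≡ 4 (mod 11); new modulus lcm = 99.
    Write x = 0 + 9·t and substitute into x ≡ 4 (mod 11): 9·t ≡ 4 − 0 = 4 (mod 11).
    The inverse of 9 mod 11 is 5 (since 9·5 = 45 = 4·11 + 1), so t ≡ 5·4 = 20 ≡ 9 (mod 11).
    Then x = 0 + 9·9 = 81, valid modulo lcm(9, 11) = 99: x ≡ 81 (mod 99).
  Combine with x ≡ 5 (mod 7); new modulus lcm = 693.
    Write x = 81 + 99·t and substitute into x ≡ 5 (mod 7): 99·t ≡ 5 − 81 = -76 (mod 7).
    Reduce coefficients mod 7: 1·t ≡ 1 (mod 7).
    So t ≡ 1 (mod 7).
    Then x = 81 + 99·1 = 180, valid modulo lcm(99, 7) = 693: x ≡ 180 (mod 693).
  Combine with x ≡ 12 (mod 13); new modulus lcm = 9009.
    Write x = 180 + 693·t and substitute into x ≡ 12 (mod 13): 693·t ≡ 12 − 180 = -168 (mod 13).
    Reduce coefficients mod 13: 4·t ≡ 1 (mod 13).
    The inverse of 4 mod 13 is 10 (since 4·10 = 40 = 3·13 + 1), so t ≡ 10·1 = 10 ≡ 10 (mod 13).
    Then x = 180 + 693·10 = 7110, valid modulo lcm(693, 13) = 9009: x ≡ 7110 (mod 9009).
Verify against each original: 7110 mod 9 = 0, 7110 mod 11 = 4, 7110 mod 7 = 5, 7110 mod 13 = 12.

x ≡ 7110 (mod 9009).
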